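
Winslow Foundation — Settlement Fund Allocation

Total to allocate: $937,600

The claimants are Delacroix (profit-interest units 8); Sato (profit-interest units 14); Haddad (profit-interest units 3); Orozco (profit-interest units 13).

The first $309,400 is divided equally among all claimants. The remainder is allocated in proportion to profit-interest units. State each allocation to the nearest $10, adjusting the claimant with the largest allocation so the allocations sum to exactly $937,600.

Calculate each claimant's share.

First tranche $309,400 split equally: $77,350 each.
Remainder $628,200 by profit-interest units (total 38): Delacroix 132,252.63 → $132,250; Sato 231,442.11 → $231,440; Haddad 49,594.74 → $49,590; Orozco 214,910.53 → $214,910.
Rounding difference +$10 on remainder applied to Sato.
Totals: Delacroix $77,350 + $132,250 = $209,600; Sato $77,350 + $231,450 = $308,800; Haddad $77,350 + $49,590 = $126,940; Orozco $77,350 + $214,910 = $292,260.

Delacroix: $209,600 | Sato: $308,800 | Haddad: $126,940 | Orozco: $292,260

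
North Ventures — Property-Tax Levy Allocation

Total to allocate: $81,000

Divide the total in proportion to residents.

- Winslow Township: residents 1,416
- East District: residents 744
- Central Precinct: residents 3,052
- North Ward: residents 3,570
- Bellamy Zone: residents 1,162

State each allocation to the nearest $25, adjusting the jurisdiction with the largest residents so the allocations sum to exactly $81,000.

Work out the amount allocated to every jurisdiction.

Winslow Township: $11,525; East District: $6,050; Central Precinct: $24,850; North Ward: $29,100; Bellamy Zone: $9,475

Total residents = 9,944.
Proportional shares: Winslow Township 1,416/9,944 × $81,000 = 11,534.19; East District 744/9,944 × $81,000 = 6,060.34; Central Precinct 3,052/9,944 × $81,000 = 24,860.42; North Ward 3,570/9,944 × $81,000 = 29,079.85; Bellamy Zone 1,162/9,944 × $81,000 = 9,465.21.
After rounding ($25): Winslow Township $11,525; East District $6,050; Central Precinct $24,850; North Ward $29,075; Bellamy Zone $9,475. Sum = $80,975.
Difference $81,000 − $80,975 = +$25 applied to largest residents (North Ward): North Ward becomes $29,100.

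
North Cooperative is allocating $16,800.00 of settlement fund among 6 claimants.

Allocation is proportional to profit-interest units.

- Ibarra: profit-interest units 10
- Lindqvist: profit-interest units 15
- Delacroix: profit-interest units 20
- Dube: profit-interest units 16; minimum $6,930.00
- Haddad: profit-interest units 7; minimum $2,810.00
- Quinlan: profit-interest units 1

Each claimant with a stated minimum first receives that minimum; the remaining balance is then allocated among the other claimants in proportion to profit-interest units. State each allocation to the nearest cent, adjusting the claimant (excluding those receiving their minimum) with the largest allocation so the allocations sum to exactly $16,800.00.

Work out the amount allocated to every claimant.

Fund the minimums — Dube $6,930.00; Haddad $2,810.00. Residual $7,060.00.
Residual split over remaining profit-interest units 46: Ibarra 1,534.7826 → $1,534.78; Lindqvist 2,302.1739 → $2,302.17; Delacroix 3,069.5652 → $3,069.57; Quinlan 153.4783 → $153.48.

Ibarra: $1,534.78 · Lindqvist: $2,302.17 · Delacroix: $3,069.57 · Dube: $6,930.00 · Haddad: $2,810.00 · Quinlan: $153.48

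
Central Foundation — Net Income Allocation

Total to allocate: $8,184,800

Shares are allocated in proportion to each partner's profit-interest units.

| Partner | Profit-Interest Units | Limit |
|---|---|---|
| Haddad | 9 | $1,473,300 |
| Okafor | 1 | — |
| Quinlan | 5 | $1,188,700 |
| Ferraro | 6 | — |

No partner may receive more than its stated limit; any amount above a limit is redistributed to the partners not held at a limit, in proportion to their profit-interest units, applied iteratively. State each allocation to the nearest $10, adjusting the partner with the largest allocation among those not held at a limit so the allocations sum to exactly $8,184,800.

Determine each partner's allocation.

Profit-interest units total: 21.
Proportional shares (ignoring caps): Haddad 3,507,771.43; Okafor 389,752.38; Quinlan 1,948,761.90; Ferraro 2,338,514.29.
Capped: Haddad ($1,473,300), Quinlan ($1,188,700); balance $5,522,800 reallocated over remaining profit-interest units 7.
Redistributed shares: Okafor 788,971.43 → $788,970; Ferraro 4,733,828.57 → $4,733,830.

Haddad: $1,473,300 · Okafor: $788,970 · Quinlan: $1,188,700 · Ferraro: $4,733,830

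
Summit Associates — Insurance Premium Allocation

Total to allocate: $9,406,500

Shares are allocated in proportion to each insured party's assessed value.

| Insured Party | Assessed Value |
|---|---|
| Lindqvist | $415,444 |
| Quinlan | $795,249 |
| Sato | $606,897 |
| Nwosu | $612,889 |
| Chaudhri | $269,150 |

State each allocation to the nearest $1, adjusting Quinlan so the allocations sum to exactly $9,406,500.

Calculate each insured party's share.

Combined assessed value = 2,699,629.
Pro-rata amounts: Lindqvist 415,444/2,699,629 × $9,406,500 = 1,447,559.64; Quinlan 795,249/2,699,629 × $9,406,500 = 2,770,939.90; Sato 606,897/2,699,629 × $9,406,500 = 2,114,652.28; Nwosu 612,889/2,699,629 × $9,406,500 = 2,135,530.61; Chaudhri 269,150/2,699,629 × $9,406,500 = 937,817.56.
At nearest $1: Lindqvist $1,447,560; Quinlan $2,770,940; Sato $2,114,652; Nwosu $2,135,531; Chaudhri $937,818. Sum = $9,406,501.
Difference $9,406,500 − $9,406,501 = −$1 applied to Quinlan: Quinlan becomes $2,770,939.

Lindqvist: $1,447,560 · Quinlan: $2,770,939 · Sato: $2,114,652 · Nwosu: $2,135,531 · Chaudhri: $937,818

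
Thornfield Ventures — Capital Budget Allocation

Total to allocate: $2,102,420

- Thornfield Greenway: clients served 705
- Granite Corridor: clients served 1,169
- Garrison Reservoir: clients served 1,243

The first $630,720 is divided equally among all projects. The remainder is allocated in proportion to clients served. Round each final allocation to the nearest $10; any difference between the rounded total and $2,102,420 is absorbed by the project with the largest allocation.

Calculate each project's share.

$630,720 shared equally gives $210,240 per project.
Remainder $1,471,700 by clients served (total 3,117): Thornfield Greenway 332,867.66 → $332,870; Granite Corridor 551,946.52 → $551,950; Garrison Reservoir 586,885.82 → $586,890.
Rounding difference −$10 on remainder applied to Garrison Reservoir.
Totals: Thornfield Greenway $210,240 + $332,870 = $543,110; Granite Corridor $210,240 + $551,950 = $762,190; Garrison Reservoir $210,240 + $586,880 = $797,120.

Thornfield Greenway: $543,110; Granite Corridor: $762,190; Garrison Reservoir: $797,120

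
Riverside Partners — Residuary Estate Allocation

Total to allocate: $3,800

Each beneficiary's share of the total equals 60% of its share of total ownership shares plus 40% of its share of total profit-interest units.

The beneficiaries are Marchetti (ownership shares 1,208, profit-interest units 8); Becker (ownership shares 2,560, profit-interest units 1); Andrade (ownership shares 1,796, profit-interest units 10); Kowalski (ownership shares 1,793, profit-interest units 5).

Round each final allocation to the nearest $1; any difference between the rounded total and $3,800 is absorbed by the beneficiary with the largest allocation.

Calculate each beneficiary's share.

Marchetti: $881 | Becker: $857 | Andrade: $1,190 | Kowalski: $872

Totals — ownership shares 7,357, profit-interest units 24.
Blended shares (60% ownership shares + 40% profit-interest units): Marchetti 0.2319; Becker 0.2254; Andrade 0.3131; Kowalski 0.2296.
Raw shares: Marchetti 881.04; Becker 856.70; Andrade 1,189.93; Kowalski 872.33.
Rounded to nearest $1: Marchetti $881; Becker $857; Andrade $1,190; Kowalski $872. Sum = $3,800.
Rounded total matches; no reconciliation needed.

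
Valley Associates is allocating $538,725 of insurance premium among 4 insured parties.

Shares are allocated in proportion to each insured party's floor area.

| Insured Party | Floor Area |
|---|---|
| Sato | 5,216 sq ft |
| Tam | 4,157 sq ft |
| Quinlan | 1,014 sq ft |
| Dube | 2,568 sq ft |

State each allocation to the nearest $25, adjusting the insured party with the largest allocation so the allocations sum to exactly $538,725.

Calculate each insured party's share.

Sato: $216,875 · Tam: $172,875 · Quinlan: $42,175 · Dube: $106,800

Combined floor area = 12,955.
Unrounded shares: Sato 5,216/12,955 × $538,725 = 216,903.87; Tam 4,157/12,955 × $538,725 = 172,866.06; Quinlan 1,014/12,955 × $538,725 = 42,166.51; Dube 2,568/12,955 × $538,725 = 106,788.56.
After rounding ($25): Sato $216,900; Tam $172,875; Quinlan $42,175; Dube $106,800. Sum = $538,750.
Difference $538,725 − $538,750 = −$25 applied to largest allocation (Sato): Sato becomes $216,875.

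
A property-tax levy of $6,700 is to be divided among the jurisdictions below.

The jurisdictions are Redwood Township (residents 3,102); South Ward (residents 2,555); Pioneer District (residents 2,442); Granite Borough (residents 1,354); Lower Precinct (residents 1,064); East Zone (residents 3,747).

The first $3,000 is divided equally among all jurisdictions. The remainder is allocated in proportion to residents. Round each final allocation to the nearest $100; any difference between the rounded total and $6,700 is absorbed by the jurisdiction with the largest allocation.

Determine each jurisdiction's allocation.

Redwood Township: $1,300; South Ward: $1,200; Pioneer District: $1,100; Granite Borough: $900; Lower Precinct: $800; East Zone: $1,400

Equal tier: $3,000 ÷ 6 = $500 apiece.
Remainder $3,700 by residents (total 14,264): Redwood Township 804.64 → $800; South Ward 662.75 → $700; Pioneer District 633.44 → $600; Granite Borough 351.22 → $400; Lower Precinct 276.00 → $300; East Zone 971.95 → $1,000.
Rounding difference −$100 on remainder applied to East Zone.
Totals: Redwood Township $500 + $800 = $1,300; South Ward $500 + $700 = $1,200; Pioneer District $500 + $600 = $1,100; Granite Borough $500 + $400 = $900; Lower Precinct $500 + $300 = $800; East Zone $500 + $900 = $1,400.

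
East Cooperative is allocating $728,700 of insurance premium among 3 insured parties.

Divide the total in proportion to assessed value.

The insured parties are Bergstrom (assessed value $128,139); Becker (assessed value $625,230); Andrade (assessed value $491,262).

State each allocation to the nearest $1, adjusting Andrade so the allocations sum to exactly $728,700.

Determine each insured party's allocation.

Assessed value total: 1,244,631.
Pro-rata amounts: Bergstrom 128,139/1,244,631 × $728,700 = 75,022.15; Becker 625,230/1,244,631 × $728,700 = 366,056.37; Andrade 491,262/1,244,631 × $728,700 = 287,621.49.
After rounding ($1): Bergstrom $75,022; Becker $366,056; Andrade $287,621. Sum = $728,699.
Difference $728,700 − $728,699 = +$1 applied to Andrade: Andrade becomes $287,622.

Bergstrom: $75,022 · Becker: $366,056 · Andrade: $287,622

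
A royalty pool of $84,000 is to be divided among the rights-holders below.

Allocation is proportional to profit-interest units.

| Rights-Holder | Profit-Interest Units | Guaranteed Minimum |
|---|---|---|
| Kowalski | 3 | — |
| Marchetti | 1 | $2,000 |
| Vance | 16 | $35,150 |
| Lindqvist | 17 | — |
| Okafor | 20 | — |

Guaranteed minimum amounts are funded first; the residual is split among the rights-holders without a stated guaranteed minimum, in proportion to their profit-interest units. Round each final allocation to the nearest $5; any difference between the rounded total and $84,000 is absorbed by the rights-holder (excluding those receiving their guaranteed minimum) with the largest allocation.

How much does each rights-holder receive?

Minimums first: Marchetti $2,000; Vance $35,150. Residual $46,850.
Residual split over remaining profit-interest units 40: Kowalski 3,513.75 → $3,515; Lindqvist 19,911.25 → $19,910; Okafor 23,425.00 → $23,425.

Kowalski: $3,515 · Marchetti: $2,000 · Vance: $35,150 · Lindqvist: $19,910 · Okafor: $23,425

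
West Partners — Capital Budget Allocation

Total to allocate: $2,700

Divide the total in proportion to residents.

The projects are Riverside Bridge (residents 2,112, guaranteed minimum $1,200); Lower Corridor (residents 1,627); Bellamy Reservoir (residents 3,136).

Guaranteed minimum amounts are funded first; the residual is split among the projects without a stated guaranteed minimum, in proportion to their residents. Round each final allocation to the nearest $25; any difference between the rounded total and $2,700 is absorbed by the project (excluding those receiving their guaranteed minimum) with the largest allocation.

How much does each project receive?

Minimums first: Riverside Bridge $1,200. Balance $1,500.
Balance split over remaining residents 4,763: Lower Corridor 512.39 → $500; Bellamy Reservoir 987.61 → $1,000.

Riverside Bridge: $1,200 | Lower Corridor: $500 | Bellamy Reservoir: $1,000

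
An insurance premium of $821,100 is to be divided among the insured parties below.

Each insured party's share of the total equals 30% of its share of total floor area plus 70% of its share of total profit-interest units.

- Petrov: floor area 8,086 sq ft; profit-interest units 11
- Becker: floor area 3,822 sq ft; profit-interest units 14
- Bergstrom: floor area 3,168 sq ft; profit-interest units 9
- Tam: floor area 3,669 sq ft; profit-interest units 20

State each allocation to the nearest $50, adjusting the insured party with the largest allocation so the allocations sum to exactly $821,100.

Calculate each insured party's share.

Petrov: $223,350 | Becker: $199,250 | Bergstrom: $137,450 | Tam: $261,050

Totals — floor area 18,745, profit-interest units 54.
Blended shares (30% floor area + 70% profit-interest units): Petrov 0.2720; Becker 0.2426; Bergstrom 0.1674; Tam 0.3180.
Pro-rata amounts: Petrov 223,341.75; Becker 199,239.75; Bergstrom 137,426.02; Tam 261,092.49.
After rounding ($50): Petrov $223,350; Becker $199,250; Bergstrom $137,450; Tam $261,100. Sum = $821,150.
Difference $821,100 − $821,150 = −$50 applied to largest allocation (Tam): Tam becomes $261,050.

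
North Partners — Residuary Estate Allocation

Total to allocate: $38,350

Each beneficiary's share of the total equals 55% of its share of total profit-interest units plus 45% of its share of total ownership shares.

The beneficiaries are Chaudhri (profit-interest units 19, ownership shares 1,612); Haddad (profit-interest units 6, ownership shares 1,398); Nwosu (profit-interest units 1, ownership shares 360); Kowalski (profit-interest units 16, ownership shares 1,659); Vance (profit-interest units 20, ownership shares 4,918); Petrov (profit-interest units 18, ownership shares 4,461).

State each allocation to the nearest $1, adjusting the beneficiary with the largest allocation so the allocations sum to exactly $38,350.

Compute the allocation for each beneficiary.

Chaudhri: $6,940 | Haddad: $3,256 | Nwosu: $695 | Kowalski: $6,206 | Vance: $11,164 | Petrov: $10,089

Profit-interest units total 80; ownership shares total 14,408.
Blended shares (55% profit-interest units + 45% ownership shares): Chaudhri 0.1810; Haddad 0.0849; Nwosu 0.0181; Kowalski 0.1618; Vance 0.2911; Petrov 0.2631.
Raw shares: Chaudhri 6,940.28; Haddad 3,256.42; Nwosu 694.85; Kowalski 6,205.60; Vance 11,163.77; Petrov 10,089.07.
At nearest $1: Chaudhri $6,940; Haddad $3,256; Nwosu $695; Kowalski $6,206; Vance $11,164; Petrov $10,089. Sum = $38,350.
Rounded total matches; no reconciliation needed.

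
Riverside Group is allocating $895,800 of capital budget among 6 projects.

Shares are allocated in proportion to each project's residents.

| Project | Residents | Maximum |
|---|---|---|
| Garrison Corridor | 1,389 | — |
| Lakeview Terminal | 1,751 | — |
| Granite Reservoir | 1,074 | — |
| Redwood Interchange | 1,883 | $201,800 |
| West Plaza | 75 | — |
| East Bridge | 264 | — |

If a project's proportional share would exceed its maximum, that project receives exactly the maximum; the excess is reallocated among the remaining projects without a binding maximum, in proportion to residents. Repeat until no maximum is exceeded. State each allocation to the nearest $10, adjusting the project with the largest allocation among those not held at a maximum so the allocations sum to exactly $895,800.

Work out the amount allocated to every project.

Garrison Corridor: $211,720; Lakeview Terminal: $266,900; Granite Reservoir: $163,710; Redwood Interchange: $201,800; West Plaza: $11,430; East Bridge: $40,240

Total residents = 6,436.
Unconstrained shares: Garrison Corridor 193,329.12; Lakeview Terminal 243,714.39; Granite Reservoir 149,485.58; Redwood Interchange 262,086.92; West Plaza 10,438.94; East Bridge 36,745.06.
Held at cap: Redwood Interchange ($201,800); remaining pool $694,000 reallocated over remaining residents 4,553.
Redistributed shares: Garrison Corridor 211,721.06 → $211,720; Lakeview Terminal 266,899.63 → $266,900; Granite Reservoir 163,706.57 → $163,710; West Plaza 11,432.02 → $11,430; East Bridge 40,240.72 → $40,240.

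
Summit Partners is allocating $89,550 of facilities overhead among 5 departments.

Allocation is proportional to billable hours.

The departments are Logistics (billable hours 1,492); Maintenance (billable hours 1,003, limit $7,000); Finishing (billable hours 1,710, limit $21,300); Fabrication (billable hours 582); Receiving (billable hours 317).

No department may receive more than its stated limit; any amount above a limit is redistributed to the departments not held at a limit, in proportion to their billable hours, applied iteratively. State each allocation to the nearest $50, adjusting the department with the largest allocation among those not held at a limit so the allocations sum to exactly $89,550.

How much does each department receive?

Total billable hours = 5,104.
Unconstrained shares: Logistics 26,177.23; Maintenance 17,597.70; Finishing 30,002.06; Fabrication 10,211.23; Receiving 5,561.78.
Held at cap: Maintenance ($7,000), Finishing ($21,300); balance $61,250 reallocated over remaining billable hours 2,391.
Shares after redistribution: Logistics 38,220.41 → $38,200; Fabrication 14,909.03 → $14,900; Receiving 8,120.56 → $8,100.
Rounding difference +$50 applied to Logistics → $38,250.

Logistics: $38,250; Maintenance: $7,000; Finishing: $21,300; Fabrication: $14,900; Receiving: $8,100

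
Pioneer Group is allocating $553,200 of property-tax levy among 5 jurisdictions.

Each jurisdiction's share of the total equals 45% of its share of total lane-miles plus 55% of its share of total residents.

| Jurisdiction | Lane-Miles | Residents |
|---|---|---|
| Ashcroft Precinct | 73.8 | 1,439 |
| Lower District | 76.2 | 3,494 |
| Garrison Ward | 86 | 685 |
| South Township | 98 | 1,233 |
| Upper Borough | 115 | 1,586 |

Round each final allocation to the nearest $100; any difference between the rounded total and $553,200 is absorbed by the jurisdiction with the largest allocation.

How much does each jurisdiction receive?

Ashcroft Precinct: $92,800 | Lower District: $168,200 | Garrison Ward: $72,400 | South Township: $98,800 | Upper Borough: $121,000

Totals — lane-miles 449, residents 8,437.
Composite weights (45% lane-miles + 55% residents): Ashcroft Precinct 0.1678; Lower District 0.3041; Garrison Ward 0.1308; South Township 0.1786; Upper Borough 0.2186.
Pro-rata amounts: Ashcroft Precinct 92,811.14; Lower District 168,250.38; Garrison Ward 72,384.03; South Township 98,799.51; Upper Borough 120,954.94.
At nearest $100: Ashcroft Precinct $92,800; Lower District $168,300; Garrison Ward $72,400; South Township $98,800; Upper Borough $121,000. Sum = $553,300.
Difference $553,200 − $553,300 = −$100 applied to largest allocation (Lower District): Lower District becomes $168,200.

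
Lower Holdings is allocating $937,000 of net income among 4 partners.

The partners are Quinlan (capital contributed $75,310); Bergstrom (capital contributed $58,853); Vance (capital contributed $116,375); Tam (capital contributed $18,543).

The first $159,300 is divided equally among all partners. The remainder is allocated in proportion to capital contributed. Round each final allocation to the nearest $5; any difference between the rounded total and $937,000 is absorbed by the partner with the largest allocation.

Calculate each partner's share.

Quinlan: $257,485 | Bergstrom: $209,920 | Vance: $376,175 | Tam: $93,420

First tranche $159,300 split equally: $39,825 each.
Remainder $777,700 by capital contributed (total 269,081): Quinlan 217,661.55 → $217,660; Bergstrom 170,097.40 → $170,095; Vance 336,347.93 → $336,350; Tam 53,593.12 → $53,595.
Totals: Quinlan $39,825 + $217,660 = $257,485; Bergstrom $39,825 + $170,095 = $209,920; Vance $39,825 + $336,350 = $376,175; Tam $39,825 + $53,595 = $93,420.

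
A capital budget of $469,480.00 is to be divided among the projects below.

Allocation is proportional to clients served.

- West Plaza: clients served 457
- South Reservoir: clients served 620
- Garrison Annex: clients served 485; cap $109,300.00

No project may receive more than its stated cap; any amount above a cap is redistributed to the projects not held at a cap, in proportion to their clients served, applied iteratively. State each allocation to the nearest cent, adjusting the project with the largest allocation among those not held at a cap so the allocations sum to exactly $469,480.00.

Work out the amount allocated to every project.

West Plaza: $152,834.04 · South Reservoir: $207,345.96 · Garrison Annex: $109,300.00

Clients served total: 1,562.
Unconstrained shares: West Plaza 137,357.4648; South Reservoir 186,349.2958; Garrison Annex 145,773.2394.
Capped: Garrison Annex ($109,300.00); remaining pool $360,180.00 reallocated over remaining clients served 1,077.
Remaining shares: West Plaza 152,834.0390 → $152,834.04; South Reservoir 207,345.9610 → $207,345.96.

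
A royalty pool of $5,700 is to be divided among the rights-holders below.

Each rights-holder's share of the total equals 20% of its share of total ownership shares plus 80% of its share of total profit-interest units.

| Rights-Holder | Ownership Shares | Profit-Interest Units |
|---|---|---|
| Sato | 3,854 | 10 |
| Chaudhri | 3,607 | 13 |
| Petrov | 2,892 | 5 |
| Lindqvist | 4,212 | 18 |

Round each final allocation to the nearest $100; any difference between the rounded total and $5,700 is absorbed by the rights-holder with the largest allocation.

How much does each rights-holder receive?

Totals — ownership shares 14,565, profit-interest units 46.
Composite weights (20% ownership shares + 80% profit-interest units): Sato 0.2268; Chaudhri 0.2756; Petrov 0.1267; Lindqvist 0.3709.
Proportional shares: Sato 1,292.96; Chaudhri 1,571.01; Petrov 722.01; Lindqvist 2,114.02.
Rounded to nearest $100: Sato $1,300; Chaudhri $1,600; Petrov $700; Lindqvist $2,100. Sum = $5,700.
No rounding difference to absorb.

Sato: $1,300 · Chaudhri: $1,600 · Petrov: $700 · Lindqvist: $2,100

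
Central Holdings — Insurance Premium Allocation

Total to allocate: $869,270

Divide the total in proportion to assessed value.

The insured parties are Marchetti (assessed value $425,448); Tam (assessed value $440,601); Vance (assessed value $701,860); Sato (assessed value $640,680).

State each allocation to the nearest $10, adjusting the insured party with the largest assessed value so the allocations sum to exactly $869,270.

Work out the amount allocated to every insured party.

Total assessed value = 425,448 + 440,601 + 701,860 + 640,680 = 2,208,589.
Proportional shares: Marchetti 167,450.43; Tam 173,414.44; Vance 276,242.36; Sato 252,162.76.
Rounded to nearest $10: Marchetti $167,450; Tam $173,410; Vance $276,240; Sato $252,160. Sum = $869,260.
Difference $869,270 − $869,260 = +$10 applied to largest assessed value (Vance): Vance becomes $276,250.

Marchetti: $167,450 | Tam: $173,410 | Vance: $276,250 | Sato: $252,160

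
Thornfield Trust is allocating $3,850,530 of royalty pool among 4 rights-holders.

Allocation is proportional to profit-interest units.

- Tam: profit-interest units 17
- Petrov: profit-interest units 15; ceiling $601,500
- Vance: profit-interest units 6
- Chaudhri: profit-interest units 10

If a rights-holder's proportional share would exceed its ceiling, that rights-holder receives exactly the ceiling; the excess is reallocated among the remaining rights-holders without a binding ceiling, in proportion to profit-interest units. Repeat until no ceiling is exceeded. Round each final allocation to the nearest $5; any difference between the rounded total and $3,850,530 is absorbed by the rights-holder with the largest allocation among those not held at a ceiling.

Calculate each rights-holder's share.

Sum of profit-interest units: 48.
Pro-rata shares before constraints: Tam 1,363,729.38; Petrov 1,203,290.62; Vance 481,316.25; Chaudhri 802,193.75.
Cap binds for Petrov ($601,500); remaining pool $3,249,030 reallocated over remaining profit-interest units 33.
Shares after redistribution: Tam 1,673,742.73 → $1,673,745; Vance 590,732.73 → $590,735; Chaudhri 984,554.55 → $984,555.
Rounding difference −$5 applied to Tam → $1,673,740.

Tam: $1,673,740 | Petrov: $601,500 | Vance: $590,735 | Chaudhri: $984,555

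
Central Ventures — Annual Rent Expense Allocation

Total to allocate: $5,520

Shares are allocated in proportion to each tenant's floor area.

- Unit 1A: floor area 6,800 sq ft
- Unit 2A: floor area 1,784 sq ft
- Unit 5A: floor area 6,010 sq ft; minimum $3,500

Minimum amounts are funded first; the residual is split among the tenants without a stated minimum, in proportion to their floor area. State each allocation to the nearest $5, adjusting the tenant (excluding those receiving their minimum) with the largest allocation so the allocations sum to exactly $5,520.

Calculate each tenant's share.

Unit 1A: $1,600; Unit 2A: $420; Unit 5A: $3,500

Fund the minimums — Unit 5A $3,500. Residual $2,020.
Residual split over remaining floor area 8,584: Unit 1A 1,600.19 → $1,600; Unit 2A 419.81 → $420.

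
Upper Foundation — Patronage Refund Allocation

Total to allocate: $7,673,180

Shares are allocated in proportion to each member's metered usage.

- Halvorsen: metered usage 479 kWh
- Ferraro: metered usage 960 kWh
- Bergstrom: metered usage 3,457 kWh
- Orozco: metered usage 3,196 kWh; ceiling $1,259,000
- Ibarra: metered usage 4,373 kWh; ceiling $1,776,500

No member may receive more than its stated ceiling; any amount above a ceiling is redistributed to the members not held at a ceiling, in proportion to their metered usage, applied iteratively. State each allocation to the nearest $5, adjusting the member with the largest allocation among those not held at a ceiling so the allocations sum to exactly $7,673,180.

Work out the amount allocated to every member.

Metered usage total: 12,465.
Unconstrained shares: Halvorsen 294,861.87; Ferraro 590,954.90; Bergstrom 2,128,053.21; Orozco 1,967,387.35; Ibarra 2,691,922.67.
Cap binds for Orozco ($1,259,000), Ibarra ($1,776,500); residual $4,637,680 reallocated over remaining metered usage 4,896.
Shares after redistribution: Halvorsen 453,727.27 → $453,725; Ferraro 909,349.02 → $909,350; Bergstrom 3,274,603.71 → $3,274,605.

Halvorsen: $453,725 | Ferraro: $909,350 | Bergstrom: $3,274,605 | Orozco: $1,259,000 | Ibarra: $1,776,500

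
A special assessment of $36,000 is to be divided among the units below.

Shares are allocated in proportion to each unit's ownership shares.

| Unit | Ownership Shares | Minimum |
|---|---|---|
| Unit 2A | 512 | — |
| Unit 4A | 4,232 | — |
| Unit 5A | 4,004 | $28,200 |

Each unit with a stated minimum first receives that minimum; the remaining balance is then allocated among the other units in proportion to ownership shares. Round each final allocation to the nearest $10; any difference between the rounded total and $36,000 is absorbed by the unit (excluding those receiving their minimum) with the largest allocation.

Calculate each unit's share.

Fund the minimums — Unit 5A $28,200. Remaining pool $7,800.
Remaining pool split over remaining ownership shares 4,744: Unit 2A 841.82 → $840; Unit 4A 6,958.18 → $6,960.

Unit 2A: $840 | Unit 4A: $6,960 | Unit 5A: $28,200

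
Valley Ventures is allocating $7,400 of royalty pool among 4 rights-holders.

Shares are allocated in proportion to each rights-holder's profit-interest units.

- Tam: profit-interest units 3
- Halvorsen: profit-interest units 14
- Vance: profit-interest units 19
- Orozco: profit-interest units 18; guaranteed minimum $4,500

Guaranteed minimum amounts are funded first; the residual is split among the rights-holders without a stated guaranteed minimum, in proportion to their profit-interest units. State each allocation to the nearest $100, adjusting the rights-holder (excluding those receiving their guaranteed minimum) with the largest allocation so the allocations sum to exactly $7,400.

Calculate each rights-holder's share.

Tam: $200 · Halvorsen: $1,100 · Vance: $1,600 · Orozco: $4,500

Fund the minimums — Orozco $4,500. Balance $2,900.
Balance split over remaining profit-interest units 36: Tam 241.67 → $200; Halvorsen 1,127.78 → $1,100; Vance 1,530.56 → $1,500.
Rounding difference +$100 applied to Vance → $1,600.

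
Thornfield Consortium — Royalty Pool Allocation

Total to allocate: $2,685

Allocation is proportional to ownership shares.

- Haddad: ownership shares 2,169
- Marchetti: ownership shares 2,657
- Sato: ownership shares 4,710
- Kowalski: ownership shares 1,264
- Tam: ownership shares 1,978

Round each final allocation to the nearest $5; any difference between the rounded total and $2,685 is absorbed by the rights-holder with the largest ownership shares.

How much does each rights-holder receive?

Sum of ownership shares: 2,169 + 2,657 + 4,710 + 1,264 + 1,978 = 12,778.
Raw shares: Haddad 455.76; Marchetti 558.31; Sato 989.70; Kowalski 265.60; Tam 415.63.
At nearest $5: Haddad $455; Marchetti $560; Sato $990; Kowalski $265; Tam $415. Sum = $2,685.
No rounding difference to absorb.

Haddad: $455; Marchetti: $560; Sato: $990; Kowalski: $265; Tam: $415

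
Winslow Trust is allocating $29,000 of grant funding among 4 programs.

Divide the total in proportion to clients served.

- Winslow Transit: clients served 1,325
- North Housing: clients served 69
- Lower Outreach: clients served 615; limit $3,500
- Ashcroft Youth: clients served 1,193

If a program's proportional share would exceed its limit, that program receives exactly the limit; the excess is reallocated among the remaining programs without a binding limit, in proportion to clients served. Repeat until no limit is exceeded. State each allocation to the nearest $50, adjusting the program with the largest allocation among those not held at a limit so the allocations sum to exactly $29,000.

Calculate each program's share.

Winslow Transit: $13,050 · North Housing: $700 · Lower Outreach: $3,500 · Ashcroft Youth: $11,750

Total clients served = 3,202.
Proportional shares (ignoring caps): Winslow Transit 12,000.31; North Housing 624.92; Lower Outreach 5,569.96; Ashcroft Youth 10,804.81.
Held at cap: Lower Outreach ($3,500); balance $25,500 reallocated over remaining clients served 2,587.
Redistributed shares: Winslow Transit 13,060.49 → $13,050; North Housing 680.13 → $700; Ashcroft Youth 11,759.37 → $11,750.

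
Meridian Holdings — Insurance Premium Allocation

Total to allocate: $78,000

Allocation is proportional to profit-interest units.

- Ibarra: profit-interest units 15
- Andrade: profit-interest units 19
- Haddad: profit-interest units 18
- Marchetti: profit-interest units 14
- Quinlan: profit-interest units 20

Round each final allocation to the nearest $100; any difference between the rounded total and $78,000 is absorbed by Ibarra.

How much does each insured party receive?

Combined profit-interest units = 86.
Raw shares: Ibarra 15/86 × $78,000 = 13,604.65; Andrade 19/86 × $78,000 = 17,232.56; Haddad 18/86 × $78,000 = 16,325.58; Marchetti 14/86 × $78,000 = 12,697.67; Quinlan 20/86 × $78,000 = 18,139.53.
Rounded to nearest $100: Ibarra $13,600; Andrade $17,200; Haddad $16,300; Marchetti $12,700; Quinlan $18,100. Sum = $77,900.
Difference $78,000 − $77,900 = +$100 applied to Ibarra: Ibarra becomes $13,700.

Ibarra: $13,700 · Andrade: $17,200 · Haddad: $16,300 · Marchetti: $12,700 · Quinlan: $18,100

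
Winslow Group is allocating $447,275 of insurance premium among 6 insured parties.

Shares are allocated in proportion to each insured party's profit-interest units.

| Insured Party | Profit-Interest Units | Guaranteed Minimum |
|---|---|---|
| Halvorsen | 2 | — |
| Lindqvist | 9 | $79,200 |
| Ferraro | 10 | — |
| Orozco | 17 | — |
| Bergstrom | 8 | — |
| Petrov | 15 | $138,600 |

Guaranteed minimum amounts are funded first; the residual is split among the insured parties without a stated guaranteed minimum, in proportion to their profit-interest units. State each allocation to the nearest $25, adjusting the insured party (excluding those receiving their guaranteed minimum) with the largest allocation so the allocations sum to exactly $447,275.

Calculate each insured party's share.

Halvorsen: $12,400 · Lindqvist: $79,200 · Ferraro: $62,025 · Orozco: $105,425 · Bergstrom: $49,625 · Petrov: $138,600

Fund the minimums — Lindqvist $79,200; Petrov $138,600. Residual $229,475.
Residual split over remaining profit-interest units 37: Halvorsen 12,404.05 → $12,400; Ferraro 62,020.27 → $62,025; Orozco 105,434.46 → $105,425; Bergstrom 49,616.22 → $49,625.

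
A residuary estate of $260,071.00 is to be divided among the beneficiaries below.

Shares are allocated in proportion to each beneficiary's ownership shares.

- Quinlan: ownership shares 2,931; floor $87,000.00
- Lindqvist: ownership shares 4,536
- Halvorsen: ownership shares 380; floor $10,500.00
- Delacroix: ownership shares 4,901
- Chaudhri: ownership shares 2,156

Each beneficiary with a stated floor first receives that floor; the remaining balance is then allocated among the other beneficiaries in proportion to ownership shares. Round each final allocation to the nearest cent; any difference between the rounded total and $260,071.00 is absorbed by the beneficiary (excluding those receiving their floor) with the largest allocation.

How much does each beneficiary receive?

Quinlan: $87,000.00 | Lindqvist: $63,609.25 | Halvorsen: $10,500.00 | Delacroix: $68,727.72 | Chaudhri: $30,234.03

Guaranteed amounts: Quinlan $87,000.00; Halvorsen $10,500.00. Residual $162,571.00.
Residual split over remaining ownership shares 11,593: Lindqvist 63,609.2518 → $63,609.25; Delacroix 68,727.7211 → $68,727.72; Chaudhri 30,234.0271 → $30,234.03.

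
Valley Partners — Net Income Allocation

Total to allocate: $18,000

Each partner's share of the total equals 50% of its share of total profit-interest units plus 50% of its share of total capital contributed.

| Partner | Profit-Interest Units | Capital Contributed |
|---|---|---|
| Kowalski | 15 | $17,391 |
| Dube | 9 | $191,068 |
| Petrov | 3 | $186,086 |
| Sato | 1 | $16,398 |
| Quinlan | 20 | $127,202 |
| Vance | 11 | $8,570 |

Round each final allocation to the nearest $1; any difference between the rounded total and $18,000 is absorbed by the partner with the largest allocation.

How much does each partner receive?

Totals — profit-interest units 59, capital contributed 546,715.
Combined weights (50% profit-interest units + 50% capital contributed): Kowalski 0.1430; Dube 0.2510; Petrov 0.1956; Sato 0.0235; Quinlan 0.2858; Vance 0.1011.
Raw shares: Kowalski 2,574.43; Dube 4,518.23; Petrov 3,520.97; Sato 422.49; Quinlan 5,144.84; Vance 1,819.05.
At nearest $1: Kowalski $2,574; Dube $4,518; Petrov $3,521; Sato $422; Quinlan $5,145; Vance $1,819. Sum = $17,999.
Difference $18,000 − $17,999 = +$1 applied to largest allocation (Quinlan): Quinlan becomes $5,146.

Kowalski: $2,574 · Dube: $4,518 · Petrov: $3,521 · Sato: $422 · Quinlan: $5,146 · Vance: $1,819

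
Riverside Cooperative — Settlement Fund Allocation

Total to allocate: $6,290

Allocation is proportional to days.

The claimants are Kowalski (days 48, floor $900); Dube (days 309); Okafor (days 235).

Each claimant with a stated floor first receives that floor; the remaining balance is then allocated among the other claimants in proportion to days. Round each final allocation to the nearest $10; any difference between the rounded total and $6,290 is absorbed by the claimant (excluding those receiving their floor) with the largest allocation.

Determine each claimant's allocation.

Kowalski: $900; Dube: $3,060; Okafor: $2,330

Guaranteed amounts: Kowalski $900. Remaining pool $5,390.
Remaining pool split over remaining days 544: Dube 3,061.60 → $3,060; Okafor 2,328.40 → $2,330.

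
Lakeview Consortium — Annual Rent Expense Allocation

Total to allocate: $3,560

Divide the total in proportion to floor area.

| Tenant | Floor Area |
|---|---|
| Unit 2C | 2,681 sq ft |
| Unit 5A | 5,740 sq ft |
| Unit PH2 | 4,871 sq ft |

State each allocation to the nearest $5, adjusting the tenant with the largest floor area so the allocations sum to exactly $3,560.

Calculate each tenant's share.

Floor area total: 2,681 + 5,740 + 4,871 = 13,292.
Proportional shares: Unit 2C 718.05; Unit 5A 1,537.35; Unit PH2 1,304.60.
At nearest $5: Unit 2C $720; Unit 5A $1,535; Unit PH2 $1,305. Sum = $3,560.
No rounding difference to absorb.

Unit 2C: $720; Unit 5A: $1,535; Unit PH2: $1,305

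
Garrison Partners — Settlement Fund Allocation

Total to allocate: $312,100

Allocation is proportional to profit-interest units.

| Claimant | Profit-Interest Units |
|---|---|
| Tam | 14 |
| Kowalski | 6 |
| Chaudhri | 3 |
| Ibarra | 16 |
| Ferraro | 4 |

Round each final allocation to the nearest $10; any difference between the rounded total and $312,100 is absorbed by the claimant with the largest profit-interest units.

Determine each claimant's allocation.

Tam: $101,610 · Kowalski: $43,550 · Chaudhri: $21,770 · Ibarra: $116,140 · Ferraro: $29,030

Combined profit-interest units = 43.
Unrounded shares: Tam 14/43 × $312,100 = 101,613.95; Kowalski 6/43 × $312,100 = 43,548.84; Chaudhri 3/43 × $312,100 = 21,774.42; Ibarra 16/43 × $312,100 = 116,130.23; Ferraro 4/43 × $312,100 = 29,032.56.
At nearest $10: Tam $101,610; Kowalski $43,550; Chaudhri $21,770; Ibarra $116,130; Ferraro $29,030. Sum = $312,090.
Difference $312,100 − $312,090 = +$10 applied to largest profit-interest units (Ibarra): Ibarra becomes $116,140.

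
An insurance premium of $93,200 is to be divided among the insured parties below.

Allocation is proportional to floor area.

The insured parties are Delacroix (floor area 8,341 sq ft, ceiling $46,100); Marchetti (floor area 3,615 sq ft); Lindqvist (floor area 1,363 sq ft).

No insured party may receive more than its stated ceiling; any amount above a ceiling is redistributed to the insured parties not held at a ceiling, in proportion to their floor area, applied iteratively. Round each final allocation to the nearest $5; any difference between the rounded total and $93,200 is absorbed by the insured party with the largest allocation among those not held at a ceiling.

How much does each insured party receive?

Floor area total: 13,319.
Pro-rata shares before constraints: Delacroix 58,366.33; Marchetti 25,296.04; Lindqvist 9,537.62.
Capped: Delacroix ($46,100); residual $47,100 reallocated over remaining floor area 4,978.
Remaining shares: Marchetti 34,203.80 → $34,205; Lindqvist 12,896.20 → $12,895.

Delacroix: $46,100 | Marchetti: $34,205 | Lindqvist: $12,895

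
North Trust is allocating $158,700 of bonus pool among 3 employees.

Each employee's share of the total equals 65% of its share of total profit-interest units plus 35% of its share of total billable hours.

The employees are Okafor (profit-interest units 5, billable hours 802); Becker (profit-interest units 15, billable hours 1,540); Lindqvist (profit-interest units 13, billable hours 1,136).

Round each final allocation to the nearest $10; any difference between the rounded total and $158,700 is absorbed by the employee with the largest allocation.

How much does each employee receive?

Totals — profit-interest units 33, billable hours 3,478.
Combined weights (65% profit-interest units + 35% billable hours): Okafor 0.1792; Becker 0.4504; Lindqvist 0.3704.
Raw shares: Okafor 28,437.79; Becker 71,483.03; Lindqvist 58,779.18.
After rounding ($10): Okafor $28,440; Becker $71,480; Lindqvist $58,780. Sum = $158,700.
Rounded total matches; no reconciliation needed.

Okafor: $28,440 | Becker: $71,480 | Lindqvist: $58,780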